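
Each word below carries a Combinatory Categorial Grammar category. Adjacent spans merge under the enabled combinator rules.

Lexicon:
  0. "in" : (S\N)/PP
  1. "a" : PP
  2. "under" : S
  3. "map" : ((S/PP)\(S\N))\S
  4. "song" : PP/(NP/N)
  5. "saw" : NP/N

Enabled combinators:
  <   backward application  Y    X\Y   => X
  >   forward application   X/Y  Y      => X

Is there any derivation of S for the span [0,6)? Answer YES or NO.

YES

[0,6] S   >
  [0,4] S/PP   <
    [0,2] S\N   >
      [0,1] "in" : (S\N)/PP
      [1,2] "a" : PP
    [2,4] (S/PP)\(S\N)   <
      [2,3] "under" : S
      [3,4] "map" : ((S/PP)\(S\N))\S
  [4,6] PP   >
    [4,5] "song" : PP/(NP/N)
    [5,6] "saw" : NP/N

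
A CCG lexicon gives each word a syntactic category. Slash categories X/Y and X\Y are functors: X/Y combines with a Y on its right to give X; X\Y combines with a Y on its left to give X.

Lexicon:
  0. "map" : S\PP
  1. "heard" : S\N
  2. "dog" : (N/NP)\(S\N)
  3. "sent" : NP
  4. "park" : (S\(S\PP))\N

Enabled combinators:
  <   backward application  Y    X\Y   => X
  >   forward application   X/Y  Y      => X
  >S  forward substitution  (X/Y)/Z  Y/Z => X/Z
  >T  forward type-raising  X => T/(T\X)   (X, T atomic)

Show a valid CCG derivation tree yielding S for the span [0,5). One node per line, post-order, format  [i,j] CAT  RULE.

[0,5] S   <
  [0,1] "map" : S\PP
  [1,5] S\(S\PP)   <
    [1,4] N   >
      [1,3] N/NP   <
        [1,2] "heard" : S\N
        [2,3] "dog" : (N/NP)\(S\N)
      [3,4] "sent" : NP
    [4,5] "park" : (S\(S\PP))\N

[0,1] S\PP  lex  "map"
[1,2] S\N  lex  "heard"
[2,3] (N/NP)\(S\N)  lex  "dog"
[1,3] N/NP  <  k=2
[3,4] NP  lex  "sent"
[1,4] N  >  k=3
[4,5] (S\(S\PP))\N  lex  "park"
[1,5] S\(S\PP)  <  k=4
[0,5] S  <  k=1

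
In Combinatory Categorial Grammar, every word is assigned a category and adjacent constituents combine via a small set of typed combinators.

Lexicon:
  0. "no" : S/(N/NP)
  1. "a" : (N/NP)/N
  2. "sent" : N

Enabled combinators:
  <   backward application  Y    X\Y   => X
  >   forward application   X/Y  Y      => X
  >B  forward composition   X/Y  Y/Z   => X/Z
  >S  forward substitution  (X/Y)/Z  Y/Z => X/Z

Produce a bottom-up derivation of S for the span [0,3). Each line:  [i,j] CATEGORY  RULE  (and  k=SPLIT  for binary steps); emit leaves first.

[0,3] S   >
  [0,1] "no" : S/(N/NP)
  [1,3] N/NP   >
    [1,2] "a" : (N/NP)/N
    [2,3] "sent" : N

[0,1] S/(N/NP)  lex  "no"
[1,2] (N/NP)/N  lex  "a"
[2,3] N  lex  "sent"
[1,3] N/NP  >  k=2
[0,3] S  >  k=1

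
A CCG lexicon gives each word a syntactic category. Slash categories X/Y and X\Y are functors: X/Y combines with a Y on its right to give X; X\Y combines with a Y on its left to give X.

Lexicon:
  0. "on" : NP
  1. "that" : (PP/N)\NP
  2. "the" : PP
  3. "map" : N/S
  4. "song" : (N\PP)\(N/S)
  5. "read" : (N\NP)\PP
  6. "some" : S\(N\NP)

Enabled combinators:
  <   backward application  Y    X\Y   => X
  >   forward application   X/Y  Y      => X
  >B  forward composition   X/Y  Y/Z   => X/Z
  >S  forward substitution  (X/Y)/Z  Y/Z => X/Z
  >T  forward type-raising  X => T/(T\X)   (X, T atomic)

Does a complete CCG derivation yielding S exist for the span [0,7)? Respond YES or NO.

[0,7] S   <
  [0,6] N\NP   <
    [0,5] PP   >
      [0,2] PP/N   <
        [0,1] "on" : NP
        [1,2] "that" : (PP/N)\NP
      [2,5] N   >
        [2,3] N/(N\PP)   >T
          [2,3] "the" : PP
        [3,5] N\PP   <
          [3,4] "map" : N/S
          [4,5] "song" : (N\PP)\(N/S)
    [5,6] "read" : (N\NP)\PP
  [6,7] "some" : S\(N\NP)

YES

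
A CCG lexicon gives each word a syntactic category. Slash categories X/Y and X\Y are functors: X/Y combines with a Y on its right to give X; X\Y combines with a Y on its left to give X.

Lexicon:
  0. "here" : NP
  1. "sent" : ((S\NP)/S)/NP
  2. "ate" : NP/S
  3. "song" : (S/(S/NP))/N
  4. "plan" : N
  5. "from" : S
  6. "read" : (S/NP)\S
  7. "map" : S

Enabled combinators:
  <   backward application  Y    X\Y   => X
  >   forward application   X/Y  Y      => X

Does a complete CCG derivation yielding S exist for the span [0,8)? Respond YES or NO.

[0,8] S   <
  [0,1] "here" : NP
  [1,8] S\NP   >
    [1,7] (S\NP)/S   >
      [1,2] "sent" : ((S\NP)/S)/NP
      [2,7] NP   >
        [2,3] "ate" : NP/S
        [3,7] S   >
          [3,5] S/(S/NP)   >
            [3,4] "song" : (S/(S/NP))/N
            [4,5] "plan" : N
          [5,7] S/NP   <
            [5,6] "from" : S
            [6,7] "read" : (S/NP)\S
    [7,8] "map" : S

YES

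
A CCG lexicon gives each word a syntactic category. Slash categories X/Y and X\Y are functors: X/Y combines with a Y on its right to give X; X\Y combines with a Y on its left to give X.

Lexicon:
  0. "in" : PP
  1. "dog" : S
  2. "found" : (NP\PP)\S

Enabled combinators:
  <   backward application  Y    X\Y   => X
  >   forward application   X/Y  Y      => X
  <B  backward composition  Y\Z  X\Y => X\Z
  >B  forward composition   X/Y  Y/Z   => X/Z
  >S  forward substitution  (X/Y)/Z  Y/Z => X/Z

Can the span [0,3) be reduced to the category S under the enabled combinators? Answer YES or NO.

NO

PP S (NP\PP)\S
CKY chart[0,3] = {NP}; S ∉ chart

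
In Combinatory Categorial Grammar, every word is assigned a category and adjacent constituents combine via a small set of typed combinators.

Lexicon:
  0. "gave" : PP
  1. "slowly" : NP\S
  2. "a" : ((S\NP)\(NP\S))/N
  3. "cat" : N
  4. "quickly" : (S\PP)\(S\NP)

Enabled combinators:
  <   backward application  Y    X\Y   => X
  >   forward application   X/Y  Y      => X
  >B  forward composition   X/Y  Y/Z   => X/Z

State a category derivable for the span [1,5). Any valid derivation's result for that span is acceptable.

S\PP

[0,5] S   <
  [0,1] "gave" : PP
  [1,5] S\PP   <
    [1,4] S\NP   <
      [1,2] "slowly" : NP\S
      [2,4] (S\NP)\(NP\S)   >
        [2,3] "a" : ((S\NP)\(NP\S))/N
        [3,4] "cat" : N
    [4,5] "quickly" : (S\PP)\(S\NP)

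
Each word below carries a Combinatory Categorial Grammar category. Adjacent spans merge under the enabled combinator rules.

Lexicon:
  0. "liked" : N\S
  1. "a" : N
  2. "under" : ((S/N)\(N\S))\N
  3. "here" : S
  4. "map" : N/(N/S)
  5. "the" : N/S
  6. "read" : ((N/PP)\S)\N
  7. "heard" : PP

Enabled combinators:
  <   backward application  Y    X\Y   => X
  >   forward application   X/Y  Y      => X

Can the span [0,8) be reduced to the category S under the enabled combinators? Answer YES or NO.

YES

[0,8] S   >
  [0,3] S/N   <
    [0,1] "liked" : N\S
    [1,3] (S/N)\(N\S)   <
      [1,2] "a" : N
      [2,3] "under" : ((S/N)\(N\S))\N
  [3,8] N   >
    [3,7] N/PP   <
      [3,4] "here" : S
      [4,7] (N/PP)\S   <
        [4,6] N   >
          [4,5] "map" : N/(N/S)
          [5,6] "the" : N/S
        [6,7] "read" : ((N/PP)\S)\N
    [7,8] "heard" : PP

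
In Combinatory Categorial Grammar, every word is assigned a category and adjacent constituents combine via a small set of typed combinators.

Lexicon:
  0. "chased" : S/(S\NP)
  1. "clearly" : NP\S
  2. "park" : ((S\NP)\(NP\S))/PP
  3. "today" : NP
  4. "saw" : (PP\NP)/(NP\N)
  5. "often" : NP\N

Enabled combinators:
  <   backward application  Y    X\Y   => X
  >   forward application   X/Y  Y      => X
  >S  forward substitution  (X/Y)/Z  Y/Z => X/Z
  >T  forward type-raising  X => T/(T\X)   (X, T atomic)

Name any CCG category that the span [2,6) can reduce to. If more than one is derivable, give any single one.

(S\NP)\(NP\S)

[0,6] S   >
  [0,1] "chased" : S/(S\NP)
  [1,6] S\NP   <
    [1,2] "clearly" : NP\S
    [2,6] (S\NP)\(NP\S)   >
      [2,3] "park" : ((S\NP)\(NP\S))/PP
      [3,6] PP   >
        [3,4] PP/(PP\NP)   >T
          [3,4] "today" : NP
        [4,6] PP\NP   >
          [4,5] "saw" : (PP\NP)/(NP\N)
          [5,6] "often" : NP\N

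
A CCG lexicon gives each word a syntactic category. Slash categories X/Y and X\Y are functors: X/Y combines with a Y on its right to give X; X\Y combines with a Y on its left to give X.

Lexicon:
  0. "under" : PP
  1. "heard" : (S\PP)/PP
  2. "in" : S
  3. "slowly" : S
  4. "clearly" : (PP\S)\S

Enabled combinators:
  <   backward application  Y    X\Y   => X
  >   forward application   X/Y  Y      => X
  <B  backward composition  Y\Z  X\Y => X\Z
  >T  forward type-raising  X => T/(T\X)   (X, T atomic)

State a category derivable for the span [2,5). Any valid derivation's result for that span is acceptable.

PP

[0,5] S   >
  [0,1] S/(S\PP)   >T
    [0,1] "under" : PP
  [1,5] S\PP   >
    [1,2] "heard" : (S\PP)/PP
    [2,5] PP   >
      [2,3] PP/(PP\S)   >T
        [2,3] "in" : S
      [3,5] PP\S   <
        [3,4] "slowly" : S
        [4,5] "clearly" : (PP\S)\S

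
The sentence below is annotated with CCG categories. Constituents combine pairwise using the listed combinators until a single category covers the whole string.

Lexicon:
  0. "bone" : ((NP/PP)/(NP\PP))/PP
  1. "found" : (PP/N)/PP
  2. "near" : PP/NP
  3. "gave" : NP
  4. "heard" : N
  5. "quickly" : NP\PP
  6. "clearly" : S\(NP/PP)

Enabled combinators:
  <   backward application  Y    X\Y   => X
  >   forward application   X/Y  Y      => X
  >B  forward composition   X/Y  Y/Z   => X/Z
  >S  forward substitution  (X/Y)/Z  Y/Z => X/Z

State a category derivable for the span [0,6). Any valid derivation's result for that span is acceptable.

NP/PP

[0,7] S   <
  [0,6] NP/PP   >
    [0,5] (NP/PP)/(NP\PP)   >
      [0,1] "bone" : ((NP/PP)/(NP\PP))/PP
      [1,5] PP   >
        [1,4] PP/N   >
          [1,2] "found" : (PP/N)/PP
          [2,4] PP   >
            [2,3] "near" : PP/NP
            [3,4] "gave" : NP
        [4,5] "heard" : N
    [5,6] "quickly" : NP\PP
  [6,7] "clearly" : S\(NP/PP)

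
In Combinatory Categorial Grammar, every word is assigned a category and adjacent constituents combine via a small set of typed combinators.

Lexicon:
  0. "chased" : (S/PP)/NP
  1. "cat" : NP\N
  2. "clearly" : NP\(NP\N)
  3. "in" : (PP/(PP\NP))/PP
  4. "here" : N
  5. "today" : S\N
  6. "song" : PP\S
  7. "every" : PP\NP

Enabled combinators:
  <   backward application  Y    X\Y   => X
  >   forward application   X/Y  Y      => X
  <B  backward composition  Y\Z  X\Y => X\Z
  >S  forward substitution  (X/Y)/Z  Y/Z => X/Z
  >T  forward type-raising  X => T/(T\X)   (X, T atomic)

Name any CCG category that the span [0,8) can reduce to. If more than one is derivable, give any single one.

S

[0,8] S   >
  [0,3] S/PP   >
    [0,1] "chased" : (S/PP)/NP
    [1,3] NP   <
      [1,2] "cat" : NP\N
      [2,3] "clearly" : NP\(NP\N)
  [3,8] PP   >
    [3,7] PP/(PP\NP)   >
      [3,4] "in" : (PP/(PP\NP))/PP
      [4,7] PP   >
        [4,5] PP/(PP\N)   >T
          [4,5] "here" : N
        [5,7] PP\N   <B
          [5,6] "today" : S\N
          [6,7] "song" : PP\S
    [7,8] "every" : PP\NP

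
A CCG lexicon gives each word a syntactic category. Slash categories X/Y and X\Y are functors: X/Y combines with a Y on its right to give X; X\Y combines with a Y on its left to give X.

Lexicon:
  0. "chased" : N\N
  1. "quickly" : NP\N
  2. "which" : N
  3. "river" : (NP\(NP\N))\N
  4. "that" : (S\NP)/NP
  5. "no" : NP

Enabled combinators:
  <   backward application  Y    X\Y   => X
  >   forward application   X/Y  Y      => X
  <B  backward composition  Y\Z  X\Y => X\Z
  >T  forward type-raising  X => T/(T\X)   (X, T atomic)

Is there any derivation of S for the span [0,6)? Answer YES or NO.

[0,6] S   <
  [0,4] NP   <
    [0,2] NP\N   <B
      [0,1] "chased" : N\N
      [1,2] "quickly" : NP\N
    [2,4] NP\(NP\N)   <
      [2,3] "which" : N
      [3,4] "river" : (NP\(NP\N))\N
  [4,6] S\NP   >
    [4,5] "that" : (S\NP)/NP
    [5,6] "no" : NP

YES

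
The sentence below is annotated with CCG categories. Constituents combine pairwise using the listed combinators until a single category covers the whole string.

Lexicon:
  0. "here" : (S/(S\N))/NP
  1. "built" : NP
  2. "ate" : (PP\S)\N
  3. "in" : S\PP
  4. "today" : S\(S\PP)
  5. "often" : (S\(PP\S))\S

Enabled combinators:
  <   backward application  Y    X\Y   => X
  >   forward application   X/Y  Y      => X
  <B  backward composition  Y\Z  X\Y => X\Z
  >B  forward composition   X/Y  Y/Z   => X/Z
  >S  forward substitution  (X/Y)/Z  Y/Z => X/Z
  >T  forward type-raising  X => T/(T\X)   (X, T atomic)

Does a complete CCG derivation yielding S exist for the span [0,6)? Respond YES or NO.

YES

[0,6] S   >
  [0,2] S/(S\N)   >
    [0,1] "here" : (S/(S\N))/NP
    [1,2] "built" : NP
  [2,6] S\N   <B
    [2,3] "ate" : (PP\S)\N
    [3,6] S\(PP\S)   <
      [3,5] S   <
        [3,4] "in" : S\PP
        [4,5] "today" : S\(S\PP)
      [5,6] "often" : (S\(PP\S))\S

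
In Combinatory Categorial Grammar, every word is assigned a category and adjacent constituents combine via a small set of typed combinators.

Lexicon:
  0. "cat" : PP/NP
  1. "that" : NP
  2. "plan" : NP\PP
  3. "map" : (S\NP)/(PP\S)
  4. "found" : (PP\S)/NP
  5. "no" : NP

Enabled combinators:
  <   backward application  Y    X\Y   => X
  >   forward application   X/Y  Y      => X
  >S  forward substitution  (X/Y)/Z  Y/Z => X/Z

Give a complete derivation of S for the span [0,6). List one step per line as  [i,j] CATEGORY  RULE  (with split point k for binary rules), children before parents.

[0,6] S   <
  [0,3] NP   <
    [0,2] PP   >
      [0,1] "cat" : PP/NP
      [1,2] "that" : NP
    [2,3] "plan" : NP\PP
  [3,6] S\NP   >
    [3,4] "map" : (S\NP)/(PP\S)
    [4,6] PP\S   >
      [4,5] "found" : (PP\S)/NP
      [5,6] "no" : NP

[0,1] PP/NP  lex  "cat"
[1,2] NP  lex  "that"
[0,2] PP  >  k=1
[2,3] NP\PP  lex  "plan"
[0,3] NP  <  k=2
[3,4] (S\NP)/(PP\S)  lex  "map"
[4,5] (PP\S)/NP  lex  "found"
[5,6] NP  lex  "no"
[4,6] PP\S  >  k=5
[3,6] S\NP  >  k=4
[0,6] S  <  k=3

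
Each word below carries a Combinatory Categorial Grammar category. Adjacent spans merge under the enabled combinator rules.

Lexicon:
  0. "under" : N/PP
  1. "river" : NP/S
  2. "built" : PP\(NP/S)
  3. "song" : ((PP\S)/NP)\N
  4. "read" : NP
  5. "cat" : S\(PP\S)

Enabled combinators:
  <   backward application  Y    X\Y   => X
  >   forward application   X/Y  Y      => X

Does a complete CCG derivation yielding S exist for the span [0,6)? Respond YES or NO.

YES

[0,6] S   <
  [0,5] PP\S   >
    [0,4] (PP\S)/NP   <
      [0,3] N   >
        [0,1] "under" : N/PP
        [1,3] PP   <
          [1,2] "river" : NP/S
          [2,3] "built" : PP\(NP/S)
      [3,4] "song" : ((PP\S)/NP)\N
    [4,5] "read" : NP
  [5,6] "cat" : S\(PP\S)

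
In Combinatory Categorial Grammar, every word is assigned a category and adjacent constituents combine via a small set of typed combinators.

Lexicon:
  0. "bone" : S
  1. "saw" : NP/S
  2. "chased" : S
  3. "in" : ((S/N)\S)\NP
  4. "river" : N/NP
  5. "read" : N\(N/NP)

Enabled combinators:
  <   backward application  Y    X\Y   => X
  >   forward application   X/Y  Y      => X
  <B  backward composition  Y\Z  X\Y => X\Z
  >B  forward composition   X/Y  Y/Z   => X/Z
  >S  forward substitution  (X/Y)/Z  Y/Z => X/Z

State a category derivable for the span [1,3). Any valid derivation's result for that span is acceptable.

NP

[0,6] S   >
  [0,4] S/N   <
    [0,1] "bone" : S
    [1,4] (S/N)\S   <
      [1,3] NP   >
        [1,2] "saw" : NP/S
        [2,3] "chased" : S
      [3,4] "in" : ((S/N)\S)\NP
  [4,6] N   <
    [4,5] "river" : N/NP
    [5,6] "read" : N\(N/NP)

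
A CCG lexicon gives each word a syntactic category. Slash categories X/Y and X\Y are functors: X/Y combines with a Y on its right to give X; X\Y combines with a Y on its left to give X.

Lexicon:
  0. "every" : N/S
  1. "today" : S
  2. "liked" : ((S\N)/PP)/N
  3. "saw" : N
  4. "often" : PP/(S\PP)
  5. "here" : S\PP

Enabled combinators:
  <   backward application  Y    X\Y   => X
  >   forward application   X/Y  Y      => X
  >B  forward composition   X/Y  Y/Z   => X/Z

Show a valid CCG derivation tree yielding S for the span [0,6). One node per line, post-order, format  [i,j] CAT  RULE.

[0,6] S   <
  [0,2] N   >
    [0,1] "every" : N/S
    [1,2] "today" : S
  [2,6] S\N   >
    [2,4] (S\N)/PP   >
      [2,3] "liked" : ((S\N)/PP)/N
      [3,4] "saw" : N
    [4,6] PP   >
      [4,5] "often" : PP/(S\PP)
      [5,6] "here" : S\PP

[0,1] N/S  lex  "every"
[1,2] S  lex  "today"
[0,2] N  >  k=1
[2,3] ((S\N)/PP)/N  lex  "liked"
[3,4] N  lex  "saw"
[2,4] (S\N)/PP  >  k=3
[4,5] PP/(S\PP)  lex  "often"
[5,6] S\PP  lex  "here"
[4,6] PP  >  k=5
[2,6] S\N  >  k=4
[0,6] S  <  k=2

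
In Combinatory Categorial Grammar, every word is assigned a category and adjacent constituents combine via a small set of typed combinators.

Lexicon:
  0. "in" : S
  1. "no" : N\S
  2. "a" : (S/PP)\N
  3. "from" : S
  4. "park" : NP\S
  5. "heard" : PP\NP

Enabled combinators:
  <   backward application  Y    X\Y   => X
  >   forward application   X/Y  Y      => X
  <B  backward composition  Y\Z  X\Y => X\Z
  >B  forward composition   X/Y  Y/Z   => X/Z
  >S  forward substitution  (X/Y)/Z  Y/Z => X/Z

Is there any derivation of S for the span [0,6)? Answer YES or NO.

YES

[0,6] S   >
  [0,3] S/PP   <
    [0,2] N   <
      [0,1] "in" : S
      [1,2] "no" : N\S
    [2,3] "a" : (S/PP)\N
  [3,6] PP   <
    [3,5] NP   <
      [3,4] "from" : S
      [4,5] "park" : NP\S
    [5,6] "heard" : PP\NP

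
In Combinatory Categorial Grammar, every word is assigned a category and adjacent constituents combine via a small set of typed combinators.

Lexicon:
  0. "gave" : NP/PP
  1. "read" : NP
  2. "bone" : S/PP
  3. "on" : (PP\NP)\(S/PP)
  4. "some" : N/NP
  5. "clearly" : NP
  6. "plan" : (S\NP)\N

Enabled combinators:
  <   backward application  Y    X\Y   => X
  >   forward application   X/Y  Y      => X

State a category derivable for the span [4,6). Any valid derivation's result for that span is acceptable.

N

[0,7] S   <
  [0,4] NP   >
    [0,1] "gave" : NP/PP
    [1,4] PP   <
      [1,2] "read" : NP
      [2,4] PP\NP   <
        [2,3] "bone" : S/PP
        [3,4] "on" : (PP\NP)\(S/PP)
  [4,7] S\NP   <
    [4,6] N   >
      [4,5] "some" : N/NP
      [5,6] "clearly" : NP
    [6,7] "plan" : (S\NP)\N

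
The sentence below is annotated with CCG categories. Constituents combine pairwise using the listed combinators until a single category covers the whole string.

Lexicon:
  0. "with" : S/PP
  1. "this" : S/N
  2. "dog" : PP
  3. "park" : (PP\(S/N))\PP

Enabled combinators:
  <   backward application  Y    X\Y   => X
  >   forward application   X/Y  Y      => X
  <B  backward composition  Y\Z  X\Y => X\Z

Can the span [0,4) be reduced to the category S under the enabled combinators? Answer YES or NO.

[0,4] S   >
  [0,1] "with" : S/PP
  [1,4] PP   <
    [1,2] "this" : S/N
    [2,4] PP\(S/N)   <
      [2,3] "dog" : PP
      [3,4] "park" : (PP\(S/N))\PP

YES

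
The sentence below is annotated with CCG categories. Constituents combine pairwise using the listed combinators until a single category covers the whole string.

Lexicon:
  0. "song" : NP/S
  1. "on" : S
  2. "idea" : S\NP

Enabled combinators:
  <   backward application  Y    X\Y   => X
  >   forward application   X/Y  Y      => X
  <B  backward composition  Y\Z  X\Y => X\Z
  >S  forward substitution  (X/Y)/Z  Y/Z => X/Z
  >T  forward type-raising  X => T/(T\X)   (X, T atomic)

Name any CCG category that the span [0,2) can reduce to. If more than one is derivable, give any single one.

NP

[0,3] S   <
  [0,2] NP   >
    [0,1] "song" : NP/S
    [1,2] "on" : S
  [2,3] "idea" : S\NP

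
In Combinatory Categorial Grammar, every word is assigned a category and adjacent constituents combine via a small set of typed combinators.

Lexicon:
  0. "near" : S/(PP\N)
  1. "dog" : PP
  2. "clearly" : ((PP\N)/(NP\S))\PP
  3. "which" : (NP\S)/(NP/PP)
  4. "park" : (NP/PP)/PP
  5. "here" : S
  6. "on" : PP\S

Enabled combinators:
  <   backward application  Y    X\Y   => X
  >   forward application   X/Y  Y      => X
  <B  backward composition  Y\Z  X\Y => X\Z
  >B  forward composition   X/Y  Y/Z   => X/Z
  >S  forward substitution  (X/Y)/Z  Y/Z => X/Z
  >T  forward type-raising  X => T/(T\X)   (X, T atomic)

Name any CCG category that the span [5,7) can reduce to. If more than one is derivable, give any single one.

[0,7] S   >
  [0,1] "near" : S/(PP\N)
  [1,7] PP\N   >
    [1,3] (PP\N)/(NP\S)   <
      [1,2] "dog" : PP
      [2,3] "clearly" : ((PP\N)/(NP\S))\PP
    [3,7] NP\S   >
      [3,4] "which" : (NP\S)/(NP/PP)
      [4,7] NP/PP   >
        [4,5] "park" : (NP/PP)/PP
        [5,7] PP   <
          [5,6] "here" : S
          [6,7] "on" : PP\S

PP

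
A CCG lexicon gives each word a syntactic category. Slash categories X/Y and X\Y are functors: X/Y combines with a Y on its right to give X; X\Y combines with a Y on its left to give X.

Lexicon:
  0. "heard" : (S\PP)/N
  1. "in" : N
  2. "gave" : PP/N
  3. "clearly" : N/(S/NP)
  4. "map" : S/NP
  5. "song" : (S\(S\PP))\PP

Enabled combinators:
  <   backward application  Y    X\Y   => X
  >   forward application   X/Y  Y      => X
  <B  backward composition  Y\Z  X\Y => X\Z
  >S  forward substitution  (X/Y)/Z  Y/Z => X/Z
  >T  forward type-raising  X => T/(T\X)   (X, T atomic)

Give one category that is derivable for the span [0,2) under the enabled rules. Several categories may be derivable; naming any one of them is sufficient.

S\PP

[0,6] S   <
  [0,2] S\PP   >
    [0,1] "heard" : (S\PP)/N
    [1,2] "in" : N
  [2,6] S\(S\PP)   <
    [2,5] PP   >
      [2,3] "gave" : PP/N
      [3,5] N   >
        [3,4] "clearly" : N/(S/NP)
        [4,5] "map" : S/NP
    [5,6] "song" : (S\(S\PP))\PP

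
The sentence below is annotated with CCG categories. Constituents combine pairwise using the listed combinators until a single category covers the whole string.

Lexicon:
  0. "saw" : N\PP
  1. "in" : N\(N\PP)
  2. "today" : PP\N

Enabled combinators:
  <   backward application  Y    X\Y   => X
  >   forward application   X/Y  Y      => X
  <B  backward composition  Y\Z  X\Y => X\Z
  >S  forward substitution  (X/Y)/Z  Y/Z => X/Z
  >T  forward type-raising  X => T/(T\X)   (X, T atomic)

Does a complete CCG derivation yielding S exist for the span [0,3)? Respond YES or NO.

NO

N\PP N\(N\PP) PP\N
CKY chart[0,3] = {N/(N\PP), NP/(NP\PP), PP, PP/(PP\PP), S/(S\PP)}; S ∉ chart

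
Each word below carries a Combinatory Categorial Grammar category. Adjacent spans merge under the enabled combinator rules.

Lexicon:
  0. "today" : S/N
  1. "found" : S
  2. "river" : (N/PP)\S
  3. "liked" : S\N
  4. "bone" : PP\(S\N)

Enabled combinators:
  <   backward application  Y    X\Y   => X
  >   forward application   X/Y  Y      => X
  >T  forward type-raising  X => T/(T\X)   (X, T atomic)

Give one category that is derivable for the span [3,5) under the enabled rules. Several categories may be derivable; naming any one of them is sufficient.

PP

[0,5] S   >
  [0,1] "today" : S/N
  [1,5] N   >
    [1,3] N/PP   <
      [1,2] "found" : S
      [2,3] "river" : (N/PP)\S
    [3,5] PP   <
      [3,4] "liked" : S\N
      [4,5] "bone" : PP\(S\N)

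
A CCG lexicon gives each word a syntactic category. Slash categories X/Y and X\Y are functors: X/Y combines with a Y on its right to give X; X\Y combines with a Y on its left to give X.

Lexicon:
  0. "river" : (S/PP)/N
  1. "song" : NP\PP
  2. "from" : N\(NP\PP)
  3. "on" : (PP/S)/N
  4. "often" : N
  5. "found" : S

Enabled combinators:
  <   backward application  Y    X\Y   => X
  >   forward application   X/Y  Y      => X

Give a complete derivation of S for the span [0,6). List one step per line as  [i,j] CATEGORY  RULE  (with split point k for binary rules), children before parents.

[0,6] S   >
  [0,3] S/PP   >
    [0,1] "river" : (S/PP)/N
    [1,3] N   <
      [1,2] "song" : NP\PP
      [2,3] "from" : N\(NP\PP)
  [3,6] PP   >
    [3,5] PP/S   >
      [3,4] "on" : (PP/S)/N
      [4,5] "often" : N
    [5,6] "found" : S

[0,1] (S/PP)/N  lex  "river"
[1,2] NP\PP  lex  "song"
[2,3] N\(NP\PP)  lex  "from"
[1,3] N  <  k=2
[0,3] S/PP  >  k=1
[3,4] (PP/S)/N  lex  "on"
[4,5] N  lex  "often"
[3,5] PP/S  >  k=4
[5,6] S  lex  "found"
[3,6] PP  >  k=5
[0,6] S  >  k=3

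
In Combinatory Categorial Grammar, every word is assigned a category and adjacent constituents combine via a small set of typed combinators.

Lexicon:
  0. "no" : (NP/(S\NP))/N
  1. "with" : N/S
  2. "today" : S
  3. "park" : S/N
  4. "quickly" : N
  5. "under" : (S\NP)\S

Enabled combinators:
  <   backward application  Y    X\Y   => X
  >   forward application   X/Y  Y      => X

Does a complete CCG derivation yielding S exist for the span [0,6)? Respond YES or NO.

(NP/(S\NP))/N N/S S S/N N (S\NP)\S
CKY chart[0,6] = {NP}; S ∉ chart

NO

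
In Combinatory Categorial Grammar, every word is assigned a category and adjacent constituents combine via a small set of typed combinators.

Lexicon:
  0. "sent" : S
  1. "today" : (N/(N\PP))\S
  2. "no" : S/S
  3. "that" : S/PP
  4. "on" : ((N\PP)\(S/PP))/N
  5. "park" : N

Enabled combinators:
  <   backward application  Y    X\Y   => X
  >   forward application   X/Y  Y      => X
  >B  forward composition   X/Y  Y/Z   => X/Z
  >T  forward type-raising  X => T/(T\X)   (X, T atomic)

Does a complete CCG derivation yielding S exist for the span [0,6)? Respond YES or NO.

S (N/(N\PP))\S S/S S/PP ((N\PP)\(S/PP))/N N
CKY chart[0,6] = {N, N/(N\N), NP/(NP\N), PP/(PP\N), S/(S\N)}; S ∉ chart

NO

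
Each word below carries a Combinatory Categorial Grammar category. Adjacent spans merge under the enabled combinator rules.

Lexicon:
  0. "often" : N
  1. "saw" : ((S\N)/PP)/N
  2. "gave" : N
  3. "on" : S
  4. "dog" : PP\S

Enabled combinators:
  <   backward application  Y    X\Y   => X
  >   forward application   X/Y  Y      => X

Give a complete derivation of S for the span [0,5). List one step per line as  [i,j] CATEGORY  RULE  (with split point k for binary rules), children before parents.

[0,1] N  lex  "often"
[1,2] ((S\N)/PP)/N  lex  "saw"
[2,3] N  lex  "gave"
[1,3] (S\N)/PP  >  k=2
[3,4] S  lex  "on"
[4,5] PP\S  lex  "dog"
[3,5] PP  <  k=4
[1,5] S\N  >  k=3
[0,5] S  <  k=1

[0,5] S   <
  [0,1] "often" : N
  [1,5] S\N   >
    [1,3] (S\N)/PP   >
      [1,2] "saw" : ((S\N)/PP)/N
      [2,3] "gave" : N
    [3,5] PP   <
      [3,4] "on" : S
      [4,5] "dog" : PP\S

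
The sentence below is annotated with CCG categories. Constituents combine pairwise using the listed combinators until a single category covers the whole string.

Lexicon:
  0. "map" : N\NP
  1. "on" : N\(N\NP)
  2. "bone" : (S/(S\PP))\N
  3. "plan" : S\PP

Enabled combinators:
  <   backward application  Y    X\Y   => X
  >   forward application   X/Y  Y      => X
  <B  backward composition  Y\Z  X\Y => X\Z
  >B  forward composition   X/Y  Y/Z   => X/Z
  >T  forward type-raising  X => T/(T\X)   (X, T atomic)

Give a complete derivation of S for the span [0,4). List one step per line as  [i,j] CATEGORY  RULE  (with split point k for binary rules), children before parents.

[0,4] S   >
  [0,3] S/(S\PP)   <
    [0,2] N   <
      [0,1] "map" : N\NP
      [1,2] "on" : N\(N\NP)
    [2,3] "bone" : (S/(S\PP))\N
  [3,4] "plan" : S\PP

[0,1] N\NP  lex  "map"
[1,2] N\(N\NP)  lex  "on"
[0,2] N  <  k=1
[2,3] (S/(S\PP))\N  lex  "bone"
[0,3] S/(S\PP)  <  k=2
[3,4] S\PP  lex  "plan"
[0,4] S  >  k=3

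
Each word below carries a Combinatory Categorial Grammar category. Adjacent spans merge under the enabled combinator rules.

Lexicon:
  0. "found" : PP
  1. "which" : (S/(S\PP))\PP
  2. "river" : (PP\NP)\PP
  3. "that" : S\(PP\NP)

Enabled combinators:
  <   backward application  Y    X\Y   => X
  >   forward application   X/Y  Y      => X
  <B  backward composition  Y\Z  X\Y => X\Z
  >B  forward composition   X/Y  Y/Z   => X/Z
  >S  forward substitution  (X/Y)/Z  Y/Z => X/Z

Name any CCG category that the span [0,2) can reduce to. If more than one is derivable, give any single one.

S/(S\PP)

[0,4] S   >
  [0,2] S/(S\PP)   <
    [0,1] "found" : PP
    [1,2] "which" : (S/(S\PP))\PP
  [2,4] S\PP   <B
    [2,3] "river" : (PP\NP)\PP
    [3,4] "that" : S\(PP\NP)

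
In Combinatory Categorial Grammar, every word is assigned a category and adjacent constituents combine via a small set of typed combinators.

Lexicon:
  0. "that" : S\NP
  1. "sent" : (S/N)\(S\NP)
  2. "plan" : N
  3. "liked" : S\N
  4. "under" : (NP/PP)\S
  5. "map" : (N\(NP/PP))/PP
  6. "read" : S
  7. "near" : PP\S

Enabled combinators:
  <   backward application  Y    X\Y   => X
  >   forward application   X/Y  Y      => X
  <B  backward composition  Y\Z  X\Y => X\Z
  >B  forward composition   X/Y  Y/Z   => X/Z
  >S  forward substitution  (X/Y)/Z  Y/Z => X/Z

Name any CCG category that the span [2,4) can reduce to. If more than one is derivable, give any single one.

S

[0,8] S   >
  [0,2] S/N   <
    [0,1] "that" : S\NP
    [1,2] "sent" : (S/N)\(S\NP)
  [2,8] N   <
    [2,4] S   <
      [2,3] "plan" : N
      [3,4] "liked" : S\N
    [4,8] N\S   <B
      [4,5] "under" : (NP/PP)\S
      [5,8] N\(NP/PP)   >
        [5,6] "map" : (N\(NP/PP))/PP
        [6,8] PP   <
          [6,7] "read" : S
          [7,8] "near" : PP\S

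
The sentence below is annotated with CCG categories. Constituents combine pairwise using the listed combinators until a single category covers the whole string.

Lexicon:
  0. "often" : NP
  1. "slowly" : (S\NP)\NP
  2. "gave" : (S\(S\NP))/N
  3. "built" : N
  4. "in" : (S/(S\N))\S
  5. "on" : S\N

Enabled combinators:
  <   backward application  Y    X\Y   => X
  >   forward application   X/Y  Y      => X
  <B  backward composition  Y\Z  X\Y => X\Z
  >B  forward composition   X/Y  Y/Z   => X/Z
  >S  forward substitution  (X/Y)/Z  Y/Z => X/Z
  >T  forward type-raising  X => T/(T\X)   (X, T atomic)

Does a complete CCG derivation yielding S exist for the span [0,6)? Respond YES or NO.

[0,6] S   >
  [0,5] S/(S\N)   <
    [0,4] S   <
      [0,2] S\NP   <
        [0,1] "often" : NP
        [1,2] "slowly" : (S\NP)\NP
      [2,4] S\(S\NP)   >
        [2,3] "gave" : (S\(S\NP))/N
        [3,4] "built" : N
    [4,5] "in" : (S/(S\N))\S
  [5,6] "on" : S\N

YES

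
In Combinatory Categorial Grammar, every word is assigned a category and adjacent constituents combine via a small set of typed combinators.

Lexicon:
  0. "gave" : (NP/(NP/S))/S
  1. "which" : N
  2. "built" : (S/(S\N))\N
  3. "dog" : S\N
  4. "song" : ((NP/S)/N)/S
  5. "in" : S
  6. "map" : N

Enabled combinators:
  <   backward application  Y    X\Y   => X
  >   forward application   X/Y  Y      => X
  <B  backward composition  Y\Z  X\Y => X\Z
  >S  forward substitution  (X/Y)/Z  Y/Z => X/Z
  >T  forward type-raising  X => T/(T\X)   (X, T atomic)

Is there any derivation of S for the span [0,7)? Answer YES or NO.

(NP/(NP/S))/S N (S/(S\N))\N S\N ((NP/S)/N)/S S N
CKY chart[0,7] = {N/(N\NP), NP, NP/(NP\NP), PP/(PP\NP), S/(S\NP)}; S ∉ chart

NO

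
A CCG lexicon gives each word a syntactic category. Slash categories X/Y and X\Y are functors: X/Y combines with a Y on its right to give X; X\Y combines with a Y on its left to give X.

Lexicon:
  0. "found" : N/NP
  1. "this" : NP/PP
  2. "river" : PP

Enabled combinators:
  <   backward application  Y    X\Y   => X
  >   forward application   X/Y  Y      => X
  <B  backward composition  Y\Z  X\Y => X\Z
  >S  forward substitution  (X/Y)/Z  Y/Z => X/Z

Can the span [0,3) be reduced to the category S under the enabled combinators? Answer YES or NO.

NO

N/NP NP/PP PP
CKY chart[0,3] = {N}; S ∉ chart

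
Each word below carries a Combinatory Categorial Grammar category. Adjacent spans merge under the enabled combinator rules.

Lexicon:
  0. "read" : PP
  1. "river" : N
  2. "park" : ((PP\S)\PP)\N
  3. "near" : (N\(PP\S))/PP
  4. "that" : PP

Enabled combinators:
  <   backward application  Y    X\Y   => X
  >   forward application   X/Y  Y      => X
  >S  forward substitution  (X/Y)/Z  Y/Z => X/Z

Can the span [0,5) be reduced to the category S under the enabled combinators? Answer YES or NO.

PP N ((PP\S)\PP)\N (N\(PP\S))/PP PP
CKY chart[0,5] = {N}; S ∉ chart

NO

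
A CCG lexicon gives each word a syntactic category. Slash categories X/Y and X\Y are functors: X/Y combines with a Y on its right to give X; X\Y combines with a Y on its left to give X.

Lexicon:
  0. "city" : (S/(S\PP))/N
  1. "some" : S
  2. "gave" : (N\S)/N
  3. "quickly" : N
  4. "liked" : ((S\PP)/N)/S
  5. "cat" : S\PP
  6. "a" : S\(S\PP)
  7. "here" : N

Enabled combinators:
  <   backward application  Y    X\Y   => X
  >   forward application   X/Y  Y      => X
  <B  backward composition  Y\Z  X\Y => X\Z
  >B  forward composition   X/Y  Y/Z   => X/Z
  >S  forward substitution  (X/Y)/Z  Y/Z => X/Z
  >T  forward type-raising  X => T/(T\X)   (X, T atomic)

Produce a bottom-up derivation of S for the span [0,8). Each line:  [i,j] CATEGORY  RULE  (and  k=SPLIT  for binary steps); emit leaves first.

[0,8] S   >
  [0,4] S/(S\PP)   >
    [0,1] "city" : (S/(S\PP))/N
    [1,4] N   >
      [1,2] N/(N\S)   >T
        [1,2] "some" : S
      [2,4] N\S   >
        [2,3] "gave" : (N\S)/N
        [3,4] "quickly" : N
  [4,8] S\PP   >
    [4,7] (S\PP)/N   >
      [4,5] "liked" : ((S\PP)/N)/S
      [5,7] S   <
        [5,6] "cat" : S\PP
        [6,7] "a" : S\(S\PP)
    [7,8] "here" : N

[0,1] (S/(S\PP))/N  lex  "city"
[1,2] S  lex  "some"
[1,2] N/(N\S)  >T
[2,3] (N\S)/N  lex  "gave"
[3,4] N  lex  "quickly"
[2,4] N\S  >  k=3
[1,4] N  >  k=2
[0,4] S/(S\PP)  >  k=1
[4,5] ((S\PP)/N)/S  lex  "liked"
[5,6] S\PP  lex  "cat"
[6,7] S\(S\PP)  lex  "a"
[5,7] S  <  k=6
[4,7] (S\PP)/N  >  k=5
[7,8] N  lex  "here"
[4,8] S\PP  >  k=7
[0,8] S  >  k=4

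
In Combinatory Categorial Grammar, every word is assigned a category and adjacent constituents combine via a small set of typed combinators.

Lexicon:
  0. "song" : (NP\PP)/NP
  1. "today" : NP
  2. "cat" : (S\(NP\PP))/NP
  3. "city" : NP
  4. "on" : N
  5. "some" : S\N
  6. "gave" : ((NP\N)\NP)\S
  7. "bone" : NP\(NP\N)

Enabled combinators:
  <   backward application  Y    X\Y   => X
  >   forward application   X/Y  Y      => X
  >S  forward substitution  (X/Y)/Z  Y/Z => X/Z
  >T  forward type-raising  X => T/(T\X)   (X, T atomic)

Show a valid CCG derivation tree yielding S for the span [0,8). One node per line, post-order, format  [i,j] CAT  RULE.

[0,8] S   <
  [0,2] NP\PP   >
    [0,1] "song" : (NP\PP)/NP
    [1,2] "today" : NP
  [2,8] S\(NP\PP)   >
    [2,3] "cat" : (S\(NP\PP))/NP
    [3,8] NP   <
      [3,7] NP\N   <
        [3,4] "city" : NP
        [4,7] (NP\N)\NP   <
          [4,6] S   >
            [4,5] S/(S\N)   >T
              [4,5] "on" : N
            [5,6] "some" : S\N
          [6,7] "gave" : ((NP\N)\NP)\S
      [7,8] "bone" : NP\(NP\N)

[0,1] (NP\PP)/NP  lex  "song"
[1,2] NP  lex  "today"
[0,2] NP\PP  >  k=1
[2,3] (S\(NP\PP))/NP  lex  "cat"
[3,4] NP  lex  "city"
[4,5] N  lex  "on"
[4,5] S/(S\N)  >T
[5,6] S\N  lex  "some"
[4,6] S  >  k=5
[6,7] ((NP\N)\NP)\S  lex  "gave"
[4,7] (NP\N)\NP  <  k=6
[3,7] NP\N  <  k=4
[7,8] NP\(NP\N)  lex  "bone"
[3,8] NP  <  k=7
[2,8] S\(NP\PP)  >  k=3
[0,8] S  <  k=2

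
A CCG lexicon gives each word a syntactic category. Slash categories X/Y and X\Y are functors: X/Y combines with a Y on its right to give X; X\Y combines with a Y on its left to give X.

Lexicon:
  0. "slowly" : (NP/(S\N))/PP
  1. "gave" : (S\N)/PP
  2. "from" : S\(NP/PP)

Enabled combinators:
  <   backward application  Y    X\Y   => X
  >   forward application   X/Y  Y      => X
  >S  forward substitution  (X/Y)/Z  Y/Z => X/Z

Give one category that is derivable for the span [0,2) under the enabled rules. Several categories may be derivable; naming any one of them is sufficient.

[0,3] S   <
  [0,2] NP/PP   >S
    [0,1] "slowly" : (NP/(S\N))/PP
    [1,2] "gave" : (S\N)/PP
  [2,3] "from" : S\(NP/PP)

NP/PP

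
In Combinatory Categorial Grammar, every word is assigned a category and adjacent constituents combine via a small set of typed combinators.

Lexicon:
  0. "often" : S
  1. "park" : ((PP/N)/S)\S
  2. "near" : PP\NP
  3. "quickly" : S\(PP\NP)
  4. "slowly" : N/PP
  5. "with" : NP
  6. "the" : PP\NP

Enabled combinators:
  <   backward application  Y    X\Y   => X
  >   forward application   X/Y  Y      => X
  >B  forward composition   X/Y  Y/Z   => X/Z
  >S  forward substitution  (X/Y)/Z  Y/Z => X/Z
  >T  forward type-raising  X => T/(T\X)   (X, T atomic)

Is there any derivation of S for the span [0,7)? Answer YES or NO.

S ((PP/N)/S)\S PP\NP S\(PP\NP) N/PP NP PP\NP
CKY chart[0,7] = {N/(N\PP), NP/(NP\PP), PP, PP/(N\N), PP/(PP\PP), S/(S\PP)}; S ∉ chart

NO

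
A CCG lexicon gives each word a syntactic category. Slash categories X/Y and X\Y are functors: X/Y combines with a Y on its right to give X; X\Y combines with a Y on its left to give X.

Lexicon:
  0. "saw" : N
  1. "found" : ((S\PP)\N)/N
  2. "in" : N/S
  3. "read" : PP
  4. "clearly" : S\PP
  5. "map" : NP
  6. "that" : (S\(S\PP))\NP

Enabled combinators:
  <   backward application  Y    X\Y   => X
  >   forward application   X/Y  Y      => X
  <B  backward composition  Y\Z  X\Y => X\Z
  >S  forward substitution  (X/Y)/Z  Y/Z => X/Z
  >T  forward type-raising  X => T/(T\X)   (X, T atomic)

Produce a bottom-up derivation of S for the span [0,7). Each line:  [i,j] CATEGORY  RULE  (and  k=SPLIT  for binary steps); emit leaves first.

[0,7] S   <
  [0,5] S\PP   <
    [0,1] "saw" : N
    [1,5] (S\PP)\N   >
      [1,2] "found" : ((S\PP)\N)/N
      [2,5] N   >
        [2,3] "in" : N/S
        [3,5] S   <
          [3,4] "read" : PP
          [4,5] "clearly" : S\PP
  [5,7] S\(S\PP)   <
    [5,6] "map" : NP
    [6,7] "that" : (S\(S\PP))\NP

[0,1] N  lex  "saw"
[1,2] ((S\PP)\N)/N  lex  "found"
[2,3] N/S  lex  "in"
[3,4] PP  lex  "read"
[4,5] S\PP  lex  "clearly"
[3,5] S  <  k=4
[2,5] N  >  k=3
[1,5] (S\PP)\N  >  k=2
[0,5] S\PP  <  k=1
[5,6] NP  lex  "map"
[6,7] (S\(S\PP))\NP  lex  "that"
[5,7] S\(S\PP)  <  k=6
[0,7] S  <  k=5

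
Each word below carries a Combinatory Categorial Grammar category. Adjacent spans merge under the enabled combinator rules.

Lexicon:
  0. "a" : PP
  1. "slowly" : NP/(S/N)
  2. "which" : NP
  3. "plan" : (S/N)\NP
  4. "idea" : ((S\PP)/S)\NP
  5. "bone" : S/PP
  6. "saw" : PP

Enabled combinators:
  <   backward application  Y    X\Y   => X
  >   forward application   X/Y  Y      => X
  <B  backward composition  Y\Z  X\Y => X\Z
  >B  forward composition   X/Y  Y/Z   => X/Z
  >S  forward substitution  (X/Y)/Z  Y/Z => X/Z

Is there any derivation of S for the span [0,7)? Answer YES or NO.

YES

[0,7] S   <
  [0,1] "a" : PP
  [1,7] S\PP   >
    [1,5] (S\PP)/S   <
      [1,4] NP   >
        [1,2] "slowly" : NP/(S/N)
        [2,4] S/N   <
          [2,3] "which" : NP
          [3,4] "plan" : (S/N)\NP
      [4,5] "idea" : ((S\PP)/S)\NP
    [5,7] S   >
      [5,6] "bone" : S/PP
      [6,7] "saw" : PP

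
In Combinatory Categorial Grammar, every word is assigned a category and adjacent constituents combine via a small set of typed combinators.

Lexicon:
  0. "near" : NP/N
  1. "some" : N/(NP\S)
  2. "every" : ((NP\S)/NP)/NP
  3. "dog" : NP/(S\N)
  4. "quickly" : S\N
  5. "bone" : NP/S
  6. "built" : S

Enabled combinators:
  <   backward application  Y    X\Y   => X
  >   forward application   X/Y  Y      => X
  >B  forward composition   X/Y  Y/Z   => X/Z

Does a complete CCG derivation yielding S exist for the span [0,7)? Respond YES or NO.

NP/N N/(NP\S) ((NP\S)/NP)/NP NP/(S\N) S\N NP/S S
CKY chart[0,7] = {NP}; S ∉ chart

NO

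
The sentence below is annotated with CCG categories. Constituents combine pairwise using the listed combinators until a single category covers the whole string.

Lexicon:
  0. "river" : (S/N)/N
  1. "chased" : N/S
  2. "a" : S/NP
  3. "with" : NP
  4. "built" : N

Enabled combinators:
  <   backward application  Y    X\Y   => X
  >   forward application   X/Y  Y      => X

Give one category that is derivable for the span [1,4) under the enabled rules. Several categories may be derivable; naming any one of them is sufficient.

N

[0,5] S   >
  [0,4] S/N   >
    [0,1] "river" : (S/N)/N
    [1,4] N   >
      [1,2] "chased" : N/S
      [2,4] S   >
        [2,3] "a" : S/NP
        [3,4] "with" : NP
  [4,5] "built" : N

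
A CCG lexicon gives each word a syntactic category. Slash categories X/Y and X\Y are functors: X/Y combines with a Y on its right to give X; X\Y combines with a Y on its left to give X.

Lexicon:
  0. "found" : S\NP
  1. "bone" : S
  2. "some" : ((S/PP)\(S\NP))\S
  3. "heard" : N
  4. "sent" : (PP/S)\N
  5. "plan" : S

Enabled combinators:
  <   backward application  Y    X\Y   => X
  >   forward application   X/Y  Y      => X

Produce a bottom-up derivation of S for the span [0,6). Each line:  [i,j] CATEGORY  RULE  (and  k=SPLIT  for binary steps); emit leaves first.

[0,1] S\NP  lex  "found"
[1,2] S  lex  "bone"
[2,3] ((S/PP)\(S\NP))\S  lex  "some"
[1,3] (S/PP)\(S\NP)  <  k=2
[0,3] S/PP  <  k=1
[3,4] N  lex  "heard"
[4,5] (PP/S)\N  lex  "sent"
[3,5] PP/S  <  k=4
[5,6] S  lex  "plan"
[3,6] PP  >  k=5
[0,6] S  >  k=3

[0,6] S   >
  [0,3] S/PP   <
    [0,1] "found" : S\NP
    [1,3] (S/PP)\(S\NP)   <
      [1,2] "bone" : S
      [2,3] "some" : ((S/PP)\(S\NP))\S
  [3,6] PP   >
    [3,5] PP/S   <
      [3,4] "heard" : N
      [4,5] "sent" : (PP/S)\N
    [5,6] "plan" : S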